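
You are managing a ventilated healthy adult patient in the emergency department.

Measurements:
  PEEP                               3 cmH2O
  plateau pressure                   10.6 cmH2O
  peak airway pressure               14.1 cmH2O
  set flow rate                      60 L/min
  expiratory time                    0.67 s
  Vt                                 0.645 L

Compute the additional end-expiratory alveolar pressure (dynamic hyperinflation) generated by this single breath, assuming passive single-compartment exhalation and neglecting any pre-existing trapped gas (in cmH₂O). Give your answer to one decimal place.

0.8

Flow: 60 L/min ÷ 60 = 1 L/s.
R = (PIP − Pplat)/V̇ = (14.1 − 10.6) / 1 = 3.5/1 = 3.5 cmH2O·s/L.
C = Vt/(Pplat − PEEP) = 645.0 / (10.6 − 3) = 645.0/7.6 = 84.868 mL/cmH2O.
τ = R × C = 3.5 × 0.08487 L/cmH2O = 0.297 s.
Fraction remaining = e^(−Te/τ) = e^(−0.67/0.297) = 0.1048; trapped volume = 645.0 × 0.1048 = 67.596 mL.
Additional alveolar pressure from trapping ≈ V_trapped / C = 67.596 / 84.868 = 0.7965 cmH2O.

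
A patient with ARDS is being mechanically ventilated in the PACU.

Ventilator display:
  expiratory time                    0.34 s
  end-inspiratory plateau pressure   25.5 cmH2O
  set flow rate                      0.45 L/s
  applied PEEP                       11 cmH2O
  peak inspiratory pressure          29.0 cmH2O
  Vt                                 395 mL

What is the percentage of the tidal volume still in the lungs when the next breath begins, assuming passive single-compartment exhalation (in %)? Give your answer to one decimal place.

20.1

R = (PIP − Pplat)/V̇ = (29.0 − 25.5) / 0.45 = 3.5/0.45 = 7.778 cmH2O·s/L.
C = Vt/(Pplat − PEEP) = 395.0 / (25.5 − 11) = 395.0/14.5 = 27.241 mL/cmH2O.
τ = R × C = 7.778 × 0.02724 L/cmH2O = 0.2119 s.
Fraction remaining at end-expiration = e^(−Te/τ) = e^(−0.34/0.2119) = 0.201 → 20.1%.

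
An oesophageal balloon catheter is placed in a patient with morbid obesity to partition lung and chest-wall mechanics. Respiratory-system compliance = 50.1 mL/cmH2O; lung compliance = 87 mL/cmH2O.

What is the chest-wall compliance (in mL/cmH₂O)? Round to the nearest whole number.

1/Ccw = 1/Crs − 1/CL.
1/Ccw = 1/50.1 − 1/87 = 0.008466.
Ccw = 118.12 mL/cmH2O.

118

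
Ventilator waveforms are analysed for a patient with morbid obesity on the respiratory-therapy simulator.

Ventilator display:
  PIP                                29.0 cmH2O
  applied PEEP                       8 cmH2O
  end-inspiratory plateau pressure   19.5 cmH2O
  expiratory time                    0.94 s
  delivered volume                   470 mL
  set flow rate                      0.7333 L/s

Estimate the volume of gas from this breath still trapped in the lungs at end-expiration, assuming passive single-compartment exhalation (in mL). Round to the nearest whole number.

80

R = (PIP − Pplat)/V̇ = (29.0 − 19.5) / 0.7333 = 9.5/0.7333 = 12.955 cmH2O·s/L.
C = Vt/(Pplat − PEEP) = 470.0 / (19.5 − 8) = 470.0/11.5 = 40.87 mL/cmH2O.
τ = R × C = 12.955 × 0.04087 L/cmH2O = 0.5295 s.
Fraction remaining = e^(−Te/τ) = e^(−0.94/0.5295) = 0.1694.
Trapped volume = 470.0 × 0.1694 = 79.618 mL.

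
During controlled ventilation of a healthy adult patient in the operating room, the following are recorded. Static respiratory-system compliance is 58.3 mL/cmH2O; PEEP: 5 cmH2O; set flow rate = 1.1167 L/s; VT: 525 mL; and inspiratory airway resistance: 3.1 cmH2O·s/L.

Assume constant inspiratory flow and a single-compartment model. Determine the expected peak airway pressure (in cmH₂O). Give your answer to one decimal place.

Equation of motion (constant flow): PIP = Vt/C + R·V̇ + PEEP.
PIP = 525/58.3 + 3.1×1.1167 + 5 = 9.005 + 3.462 + 5 = 17.467 cmH2O.

17.5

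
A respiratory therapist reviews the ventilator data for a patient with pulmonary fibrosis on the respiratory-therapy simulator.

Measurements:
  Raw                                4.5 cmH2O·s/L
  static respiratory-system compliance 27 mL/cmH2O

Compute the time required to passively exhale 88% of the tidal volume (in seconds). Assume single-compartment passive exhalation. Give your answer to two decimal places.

τ = R × C = 4.5 × 27 mL/cmH2O = 4.5 × 0.027 L/cmH2O = 0.1215 s.
Exhaled fraction f = 1 − e^(−t/τ) → t = −τ·ln(1 − f) = −0.1215·ln(0.12) = 0.2576 s.

0.26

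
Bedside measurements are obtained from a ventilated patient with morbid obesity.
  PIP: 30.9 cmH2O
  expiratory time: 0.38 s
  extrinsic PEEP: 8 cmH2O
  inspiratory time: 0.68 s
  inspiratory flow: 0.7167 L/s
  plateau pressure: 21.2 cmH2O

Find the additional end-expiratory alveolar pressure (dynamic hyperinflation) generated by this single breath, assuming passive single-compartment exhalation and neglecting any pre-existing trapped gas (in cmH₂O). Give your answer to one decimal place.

6.2

Vt = flow × Ti = 0.7167 L/s × 0.68 s × 1000 mL/L = 487.36 mL.
R = (PIP − Pplat)/V̇ = (30.9 − 21.2) / 0.7167 = 9.7/0.7167 = 13.534 cmH2O·s/L.
C = Vt/(Pplat − PEEP) = 487.36 / (21.2 − 8) = 487.36/13.2 = 36.921 mL/cmH2O.
τ = R × C = 13.534 × 0.03692 L/cmH2O = 0.4997 s.
Fraction remaining = e^(−Te/τ) = e^(−0.38/0.4997) = 0.4675; trapped volume = 487.36 × 0.4675 = 227.84 mL.
Additional alveolar pressure from trapping ≈ V_trapped / C = 227.84 / 36.921 = 6.171 cmH2O.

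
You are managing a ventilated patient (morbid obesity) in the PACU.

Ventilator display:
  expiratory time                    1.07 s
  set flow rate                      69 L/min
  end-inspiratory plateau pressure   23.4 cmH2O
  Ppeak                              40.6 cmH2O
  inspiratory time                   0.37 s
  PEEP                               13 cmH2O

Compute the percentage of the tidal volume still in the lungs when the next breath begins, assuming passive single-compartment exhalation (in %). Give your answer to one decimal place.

17.4

Flow: 69 L/min ÷ 60 = 1.15 L/s.
Vt = flow × Ti = 1.15 L/s × 0.37 s × 1000 mL/L = 425.5 mL.
R = (PIP − Pplat)/V̇ = (40.6 − 23.4) / 1.15 = 17.2/1.15 = 14.957 cmH2O·s/L.
C = Vt/(Pplat − PEEP) = 425.5 / (23.4 − 13) = 425.5/10.4 = 40.913 mL/cmH2O.
τ = R × C = 14.957 × 0.04091 L/cmH2O = 0.6119 s.
Fraction remaining at end-expiration = e^(−Te/τ) = e^(−1.07/0.6119) = 0.174 → 17.4%.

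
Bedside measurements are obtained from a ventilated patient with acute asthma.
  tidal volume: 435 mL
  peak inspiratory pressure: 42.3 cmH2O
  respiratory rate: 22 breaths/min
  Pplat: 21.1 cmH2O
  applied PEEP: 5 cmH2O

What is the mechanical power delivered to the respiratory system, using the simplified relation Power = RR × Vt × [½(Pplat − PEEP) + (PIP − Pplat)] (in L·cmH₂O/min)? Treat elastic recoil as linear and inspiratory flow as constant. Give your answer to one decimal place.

279.9

Per-breath work = Vt × [½(Pplat−PEEP) + (PIP−Pplat)] = 0.435 × [0.5×16.1 + 21.2] = 0.435 × 29.25 = 12.724 L·cmH2O.
Power = 22 × 12.724 = 279.93 L·cmH2O/min.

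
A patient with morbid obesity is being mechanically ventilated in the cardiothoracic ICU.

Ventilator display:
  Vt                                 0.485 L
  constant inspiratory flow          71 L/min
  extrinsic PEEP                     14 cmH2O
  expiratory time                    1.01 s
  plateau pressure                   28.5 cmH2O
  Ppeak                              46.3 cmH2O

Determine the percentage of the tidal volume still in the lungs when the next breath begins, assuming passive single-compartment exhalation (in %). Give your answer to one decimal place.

13.4

Flow: 71 L/min ÷ 60 = 1.1833 L/s.
R = (PIP − Pplat)/V̇ = (46.3 − 28.5) / 1.1833 = 17.8/1.1833 = 15.043 cmH2O·s/L.
C = Vt/(Pplat − PEEP) = 485.0 / (28.5 − 14) = 485.0/14.5 = 33.448 mL/cmH2O.
τ = R × C = 15.043 × 0.03345 L/cmH2O = 0.5032 s.
Fraction remaining at end-expiration = e^(−Te/τ) = e^(−1.01/0.5032) = 0.1344 → 13.44%.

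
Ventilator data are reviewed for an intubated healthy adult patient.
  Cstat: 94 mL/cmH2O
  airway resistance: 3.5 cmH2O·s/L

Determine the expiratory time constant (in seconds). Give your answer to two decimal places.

τ = R × C = 3.5 × 94 mL/cmH2O = 3.5 × 0.094 L/cmH2O = 0.329 s.

0.33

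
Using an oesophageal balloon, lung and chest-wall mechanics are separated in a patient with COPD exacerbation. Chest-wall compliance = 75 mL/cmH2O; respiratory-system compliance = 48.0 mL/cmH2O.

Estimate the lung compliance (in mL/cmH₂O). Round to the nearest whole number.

133

1/CL = 1/Crs − 1/Ccw.
1/CL = 1/48.0 − 1/75 = 0.0075.
CL = 133.33 mL/cmH2O.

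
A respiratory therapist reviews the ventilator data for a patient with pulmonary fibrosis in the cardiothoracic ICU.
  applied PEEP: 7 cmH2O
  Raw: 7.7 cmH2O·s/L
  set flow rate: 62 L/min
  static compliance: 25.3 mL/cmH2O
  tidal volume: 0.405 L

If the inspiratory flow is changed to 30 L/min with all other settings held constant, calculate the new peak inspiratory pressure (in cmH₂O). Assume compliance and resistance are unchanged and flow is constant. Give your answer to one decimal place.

26.9

Flow: 62 L/min ÷ 60 = 1.0333 L/s.
New flow: 30 L/min ÷ 60 = 0.5 L/s.
PIP = Vt/C + R·V̇ + PEEP (constant-flow equation of motion).
Only the resistive term changes: ΔPIP = R × ΔV̇ = 7.7 × (0.5 − 1.0333) = 7.7 × -0.5333 = -4.106 cmH2O.
Original PIP = 405/25.3 + 7.7×1.0333 + 7 = 30.964 cmH2O; new PIP = 30.964 + (-4.106) = 26.858 cmH2O.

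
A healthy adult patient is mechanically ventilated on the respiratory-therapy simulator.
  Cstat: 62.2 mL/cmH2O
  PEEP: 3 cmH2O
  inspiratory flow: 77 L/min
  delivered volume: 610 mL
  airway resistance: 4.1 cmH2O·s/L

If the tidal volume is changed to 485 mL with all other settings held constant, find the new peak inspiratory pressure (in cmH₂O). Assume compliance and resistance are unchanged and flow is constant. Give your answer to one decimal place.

Flow: 77 L/min ÷ 60 = 1.2833 L/s.
PIP = Vt/C + R·V̇ + PEEP (constant-flow equation of motion).
Only the elastic term changes: ΔPIP = ΔVt / C = (485 − 610) / 62.2 = -2.01 cmH2O.
Original PIP = 610/62.2 + 4.1×1.2833 + 3 = 18.069 cmH2O; new PIP = 18.069 + (-2.01) = 16.059 cmH2O.

16.1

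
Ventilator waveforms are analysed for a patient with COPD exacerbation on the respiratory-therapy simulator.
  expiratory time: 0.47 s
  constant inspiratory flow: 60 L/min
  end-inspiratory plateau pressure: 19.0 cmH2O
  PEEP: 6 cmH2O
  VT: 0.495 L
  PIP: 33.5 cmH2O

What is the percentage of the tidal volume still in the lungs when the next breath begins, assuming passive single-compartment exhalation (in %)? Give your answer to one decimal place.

Flow: 60 L/min ÷ 60 = 1 L/s.
R = (PIP − Pplat)/V̇ = (33.5 − 19.0) / 1 = 14.5/1 = 14.5 cmH2O·s/L.
C = Vt/(Pplat − PEEP) = 495.0 / (19.0 − 6) = 495.0/13.0 = 38.077 mL/cmH2O.
τ = R × C = 14.5 × 0.03808 L/cmH2O = 0.5522 s.
Fraction remaining at end-expiration = e^(−Te/τ) = e^(−0.47/0.5522) = 0.4269 → 42.69%.

42.7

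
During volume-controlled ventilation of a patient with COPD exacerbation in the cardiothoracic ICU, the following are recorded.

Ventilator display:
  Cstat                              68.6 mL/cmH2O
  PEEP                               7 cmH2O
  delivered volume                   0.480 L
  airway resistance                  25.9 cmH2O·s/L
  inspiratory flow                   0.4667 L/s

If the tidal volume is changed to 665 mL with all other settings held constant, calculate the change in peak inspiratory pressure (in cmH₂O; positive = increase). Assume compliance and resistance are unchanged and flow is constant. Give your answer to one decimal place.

2.7

PIP = Vt/C + R·V̇ + PEEP (constant-flow equation of motion).
Only the elastic term changes: ΔPIP = ΔVt / C = (665 − 480) / 68.6 = 2.697 cmH2O.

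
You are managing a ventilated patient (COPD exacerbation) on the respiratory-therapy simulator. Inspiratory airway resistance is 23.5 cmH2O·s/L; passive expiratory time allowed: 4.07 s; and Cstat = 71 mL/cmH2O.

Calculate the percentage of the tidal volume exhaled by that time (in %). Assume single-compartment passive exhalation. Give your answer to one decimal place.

τ = R × C = 23.5 × 71 mL/cmH2O = 23.5 × 0.071 L/cmH2O = 1.669 s.
Passive exhalation: V(t)/V₀ = e^(−t/τ) = e^(−4.07/1.669) = 0.08728.
Fraction exhaled = 1 − 0.08728 = 0.9127 → 91.27%.

91.3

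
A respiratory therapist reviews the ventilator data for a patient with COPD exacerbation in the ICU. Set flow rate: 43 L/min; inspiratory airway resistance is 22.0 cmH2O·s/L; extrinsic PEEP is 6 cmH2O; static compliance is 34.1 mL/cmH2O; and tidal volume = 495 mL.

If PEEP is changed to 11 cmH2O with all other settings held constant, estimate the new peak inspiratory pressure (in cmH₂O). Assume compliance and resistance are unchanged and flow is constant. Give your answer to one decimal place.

41.3

Flow: 43 L/min ÷ 60 = 0.7167 L/s.
PIP = Vt/C + R·V̇ + PEEP (constant-flow equation of motion).
Only the baseline term changes: ΔPIP = ΔPEEP = 11 − 6 = 5.0 cmH2O.
Original PIP = 495/34.1 + 22.0×0.7167 + 6 = 36.284 cmH2O; new PIP = 36.284 + (5.0) = 41.284 cmH2O.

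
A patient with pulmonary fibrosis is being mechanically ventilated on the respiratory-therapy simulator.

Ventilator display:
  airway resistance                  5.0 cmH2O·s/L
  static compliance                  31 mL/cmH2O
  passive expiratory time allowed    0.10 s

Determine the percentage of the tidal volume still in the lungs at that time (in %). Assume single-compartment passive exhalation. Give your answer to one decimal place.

τ = R × C = 5.0 × 31 mL/cmH2O = 5.0 × 0.031 L/cmH2O = 0.155 s.
Passive exhalation: V(t)/V₀ = e^(−t/τ) = e^(−0.10/0.155) = 0.5246.
Fraction remaining = 0.5246 → 52.46%.

52.5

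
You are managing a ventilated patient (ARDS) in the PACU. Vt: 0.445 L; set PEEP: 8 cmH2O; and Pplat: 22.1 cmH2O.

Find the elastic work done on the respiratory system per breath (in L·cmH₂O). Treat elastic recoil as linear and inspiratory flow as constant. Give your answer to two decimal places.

Elastic work ≈ ½ × (Pplat − PEEP) × Vt = 0.5 × (22.1 − 8) × 0.445 L = 0.5 × 14.1 × 0.445 = 3.137 L·cmH2O.

3.14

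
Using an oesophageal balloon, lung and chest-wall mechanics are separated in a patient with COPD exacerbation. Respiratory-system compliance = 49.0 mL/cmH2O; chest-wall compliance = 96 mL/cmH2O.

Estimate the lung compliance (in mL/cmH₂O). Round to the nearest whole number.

1/CL = 1/Crs − 1/Ccw.
1/CL = 1/49.0 − 1/96 = 0.009991.
CL = 100.09 mL/cmH2O.

100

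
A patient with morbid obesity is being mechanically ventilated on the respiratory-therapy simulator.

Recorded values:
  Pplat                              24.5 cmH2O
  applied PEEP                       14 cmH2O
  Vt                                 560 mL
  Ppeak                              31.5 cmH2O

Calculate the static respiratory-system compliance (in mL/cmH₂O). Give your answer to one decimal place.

Cstat = Vt / (Pplat − PEEP) = 560 / (24.5 − 14) = 560 / 10.5 = 53.333 mL/cmH2O.

53.3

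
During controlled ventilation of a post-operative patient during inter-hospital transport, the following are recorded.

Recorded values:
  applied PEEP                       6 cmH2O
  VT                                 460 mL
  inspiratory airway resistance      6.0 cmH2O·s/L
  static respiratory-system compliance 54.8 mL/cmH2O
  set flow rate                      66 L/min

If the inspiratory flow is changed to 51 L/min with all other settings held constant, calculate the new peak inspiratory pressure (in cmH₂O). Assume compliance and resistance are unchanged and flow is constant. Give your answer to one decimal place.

Flow: 66 L/min ÷ 60 = 1.1 L/s.
New flow: 51 L/min ÷ 60 = 0.85 L/s.
PIP = Vt/C + R·V̇ + PEEP (constant-flow equation of motion).
Only the resistive term changes: ΔPIP = R × ΔV̇ = 6.0 × (0.85 − 1.1) = 6.0 × -0.25 = -1.5 cmH2O.
Original PIP = 460/54.8 + 6.0×1.1 + 6 = 20.994 cmH2O; new PIP = 20.994 + (-1.5) = 19.494 cmH2O.

19.5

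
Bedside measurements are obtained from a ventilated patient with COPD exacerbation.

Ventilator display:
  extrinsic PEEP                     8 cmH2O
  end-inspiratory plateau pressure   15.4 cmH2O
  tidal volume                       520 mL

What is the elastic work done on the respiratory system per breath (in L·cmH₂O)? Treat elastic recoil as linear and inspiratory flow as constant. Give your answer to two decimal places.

Elastic work ≈ ½ × (Pplat − PEEP) × Vt = 0.5 × (15.4 − 8) × 0.520 L = 0.5 × 7.4 × 0.520 = 1.924 L·cmH2O.

1.92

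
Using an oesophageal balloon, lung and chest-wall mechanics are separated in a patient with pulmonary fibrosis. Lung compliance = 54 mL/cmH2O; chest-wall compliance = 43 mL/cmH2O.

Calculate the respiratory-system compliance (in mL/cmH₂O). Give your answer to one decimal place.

23.9

Lung and chest wall are elastances in series: 1/Crs = 1/CL + 1/Ccw.
1/Crs = 1/54 + 1/43 = 0.04177.
Crs = 23.941 mL/cmH2O.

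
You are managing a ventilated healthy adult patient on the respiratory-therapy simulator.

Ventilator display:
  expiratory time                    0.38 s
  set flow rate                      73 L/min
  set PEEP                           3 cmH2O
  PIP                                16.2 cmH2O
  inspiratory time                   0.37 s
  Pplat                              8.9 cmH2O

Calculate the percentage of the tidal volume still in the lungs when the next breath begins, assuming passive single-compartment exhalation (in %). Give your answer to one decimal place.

43.6

Flow: 73 L/min ÷ 60 = 1.2167 L/s.
Vt = flow × Ti = 1.2167 L/s × 0.37 s × 1000 mL/L = 450.18 mL.
R = (PIP − Pplat)/V̇ = (16.2 − 8.9) / 1.2167 = 7.3/1.2167 = 6.0 cmH2O·s/L.
C = Vt/(Pplat − PEEP) = 450.18 / (8.9 − 3) = 450.18/5.9 = 76.302 mL/cmH2O.
τ = R × C = 6.0 × 0.0763 L/cmH2O = 0.4578 s.
Fraction remaining at end-expiration = e^(−Te/τ) = e^(−0.38/0.4578) = 0.436 → 43.6%.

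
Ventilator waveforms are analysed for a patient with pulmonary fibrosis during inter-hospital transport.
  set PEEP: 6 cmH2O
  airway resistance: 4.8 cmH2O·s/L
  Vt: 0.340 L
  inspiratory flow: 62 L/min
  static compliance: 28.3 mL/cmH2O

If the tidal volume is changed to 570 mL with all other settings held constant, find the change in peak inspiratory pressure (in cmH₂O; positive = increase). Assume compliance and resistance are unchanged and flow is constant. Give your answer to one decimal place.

PIP = Vt/C + R·V̇ + PEEP (constant-flow equation of motion).
Only the elastic term changes: ΔPIP = ΔVt / C = (570 − 340) / 28.3 = 8.127 cmH2O.

8.1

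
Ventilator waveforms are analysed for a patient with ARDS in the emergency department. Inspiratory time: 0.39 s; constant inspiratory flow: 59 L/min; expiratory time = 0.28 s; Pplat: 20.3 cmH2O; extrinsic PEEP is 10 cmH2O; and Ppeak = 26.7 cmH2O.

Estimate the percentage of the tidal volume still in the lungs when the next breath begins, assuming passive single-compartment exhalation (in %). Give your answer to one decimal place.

Flow: 59 L/min ÷ 60 = 0.9833 L/s.
Vt = flow × Ti = 0.9833 L/s × 0.39 s × 1000 mL/L = 383.49 mL.
R = (PIP − Pplat)/V̇ = (26.7 − 20.3) / 0.9833 = 6.4/0.9833 = 6.509 cmH2O·s/L.
C = Vt/(Pplat − PEEP) = 383.49 / (20.3 − 10) = 383.49/10.3 = 37.232 mL/cmH2O.
τ = R × C = 6.509 × 0.03723 L/cmH2O = 0.2423 s.
Fraction remaining at end-expiration = e^(−Te/τ) = e^(−0.28/0.2423) = 0.3149 → 31.49%.

31.5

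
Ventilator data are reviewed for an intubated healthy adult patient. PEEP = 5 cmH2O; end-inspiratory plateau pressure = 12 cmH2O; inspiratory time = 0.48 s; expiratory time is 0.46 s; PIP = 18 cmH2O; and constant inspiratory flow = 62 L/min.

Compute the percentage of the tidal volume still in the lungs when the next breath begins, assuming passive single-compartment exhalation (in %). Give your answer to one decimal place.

32.7

Flow: 62 L/min ÷ 60 = 1.0333 L/s.
Vt = flow × Ti = 1.0333 L/s × 0.48 s × 1000 mL/L = 495.98 mL.
R = (PIP − Pplat)/V̇ = (18 − 12) / 1.0333 = 6.0/1.0333 = 5.807 cmH2O·s/L.
C = Vt/(Pplat − PEEP) = 495.98 / (12 − 5) = 495.98/7.0 = 70.854 mL/cmH2O.
τ = R × C = 5.807 × 0.07085 L/cmH2O = 0.4114 s.
Fraction remaining at end-expiration = e^(−Te/τ) = e^(−0.46/0.4114) = 0.3269 → 32.69%.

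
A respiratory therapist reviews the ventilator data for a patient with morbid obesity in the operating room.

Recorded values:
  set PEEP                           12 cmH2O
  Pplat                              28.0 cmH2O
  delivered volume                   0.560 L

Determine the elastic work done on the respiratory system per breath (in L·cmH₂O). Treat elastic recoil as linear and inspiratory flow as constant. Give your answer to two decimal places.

Elastic work ≈ ½ × (Pplat − PEEP) × Vt = 0.5 × (28.0 − 12) × 0.560 L = 0.5 × 16.0 × 0.560 = 4.48 L·cmH2O.

4.48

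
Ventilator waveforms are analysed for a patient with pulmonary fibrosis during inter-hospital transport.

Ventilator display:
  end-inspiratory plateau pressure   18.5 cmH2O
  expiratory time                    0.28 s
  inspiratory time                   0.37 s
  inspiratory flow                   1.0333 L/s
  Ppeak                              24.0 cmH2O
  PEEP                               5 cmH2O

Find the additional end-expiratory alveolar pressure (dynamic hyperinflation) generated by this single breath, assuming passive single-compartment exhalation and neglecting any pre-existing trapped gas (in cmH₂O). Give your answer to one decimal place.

Vt = flow × Ti = 1.0333 L/s × 0.37 s × 1000 mL/L = 382.32 mL.
R = (PIP − Pplat)/V̇ = (24.0 − 18.5) / 1.0333 = 5.5/1.0333 = 5.323 cmH2O·s/L.
C = Vt/(Pplat − PEEP) = 382.32 / (18.5 − 5) = 382.32/13.5 = 28.32 mL/cmH2O.
τ = R × C = 5.323 × 0.02832 L/cmH2O = 0.1507 s.
Fraction remaining = e^(−Te/τ) = e^(−0.28/0.1507) = 0.156; trapped volume = 382.32 × 0.156 = 59.642 mL.
Additional alveolar pressure from trapping ≈ V_trapped / C = 59.642 / 28.32 = 2.106 cmH2O.

2.1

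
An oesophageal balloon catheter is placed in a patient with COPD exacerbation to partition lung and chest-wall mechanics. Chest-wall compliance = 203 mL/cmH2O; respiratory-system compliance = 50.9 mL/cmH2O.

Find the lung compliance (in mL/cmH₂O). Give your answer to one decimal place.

1/CL = 1/Crs − 1/Ccw.
1/CL = 1/50.9 − 1/203 = 0.01472.
CL = 67.935 mL/cmH2O.

67.9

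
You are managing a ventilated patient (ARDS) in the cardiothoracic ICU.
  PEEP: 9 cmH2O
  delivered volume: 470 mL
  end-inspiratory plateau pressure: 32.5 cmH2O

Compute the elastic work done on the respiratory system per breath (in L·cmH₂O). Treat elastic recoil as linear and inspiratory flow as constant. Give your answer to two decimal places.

5.52

Elastic work ≈ ½ × (Pplat − PEEP) × Vt = 0.5 × (32.5 − 9) × 0.470 L = 0.5 × 23.5 × 0.470 = 5.523 L·cmH2O.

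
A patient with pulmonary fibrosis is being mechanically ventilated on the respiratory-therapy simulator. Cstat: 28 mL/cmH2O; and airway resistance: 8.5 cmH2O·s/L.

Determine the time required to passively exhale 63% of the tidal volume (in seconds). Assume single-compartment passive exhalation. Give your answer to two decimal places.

τ = R × C = 8.5 × 28 mL/cmH2O = 8.5 × 0.028 L/cmH2O = 0.238 s.
Exhaled fraction f = 1 − e^(−t/τ) → t = −τ·ln(1 − f) = −0.238·ln(0.37) = 0.2366 s.

0.24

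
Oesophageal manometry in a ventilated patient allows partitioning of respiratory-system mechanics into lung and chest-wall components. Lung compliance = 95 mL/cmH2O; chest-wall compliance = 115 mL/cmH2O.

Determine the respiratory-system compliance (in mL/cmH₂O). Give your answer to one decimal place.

Lung and chest wall are elastances in series: 1/Crs = 1/CL + 1/Ccw.
1/Crs = 1/95 + 1/115 = 0.01922.
Crs = 52.029 mL/cmH2O.

52.0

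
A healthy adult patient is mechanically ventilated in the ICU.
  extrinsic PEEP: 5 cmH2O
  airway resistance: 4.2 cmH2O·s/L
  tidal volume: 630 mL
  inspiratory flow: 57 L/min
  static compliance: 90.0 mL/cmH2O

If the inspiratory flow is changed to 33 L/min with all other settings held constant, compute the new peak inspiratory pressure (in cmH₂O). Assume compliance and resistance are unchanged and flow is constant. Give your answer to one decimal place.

Flow: 57 L/min ÷ 60 = 0.95 L/s.
New flow: 33 L/min ÷ 60 = 0.55 L/s.
PIP = Vt/C + R·V̇ + PEEP (constant-flow equation of motion).
Only the resistive term changes: ΔPIP = R × ΔV̇ = 4.2 × (0.55 − 0.95) = 4.2 × -0.4 = -1.68 cmH2O.
Original PIP = 630/90.0 + 4.2×0.95 + 5 = 15.99 cmH2O; new PIP = 15.99 + (-1.68) = 14.31 cmH2O.

14.3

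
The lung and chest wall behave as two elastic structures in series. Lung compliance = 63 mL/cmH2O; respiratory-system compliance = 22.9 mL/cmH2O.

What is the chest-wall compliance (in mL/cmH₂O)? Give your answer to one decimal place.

1/Ccw = 1/Crs − 1/CL.
1/Ccw = 1/22.9 − 1/63 = 0.0278.
Ccw = 35.971 mL/cmH2O.

36.0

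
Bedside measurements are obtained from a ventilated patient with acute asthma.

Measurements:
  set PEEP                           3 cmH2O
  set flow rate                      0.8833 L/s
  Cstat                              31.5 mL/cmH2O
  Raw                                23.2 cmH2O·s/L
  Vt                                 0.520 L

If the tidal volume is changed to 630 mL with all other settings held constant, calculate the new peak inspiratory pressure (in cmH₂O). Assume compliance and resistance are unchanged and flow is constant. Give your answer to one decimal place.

PIP = Vt/C + R·V̇ + PEEP (constant-flow equation of motion).
Only the elastic term changes: ΔPIP = ΔVt / C = (630 − 520) / 31.5 = 3.492 cmH2O.
Original PIP = 520/31.5 + 23.2×0.8833 + 3 = 40.0 cmH2O; new PIP = 40.0 + (3.492) = 43.492 cmH2O.

43.5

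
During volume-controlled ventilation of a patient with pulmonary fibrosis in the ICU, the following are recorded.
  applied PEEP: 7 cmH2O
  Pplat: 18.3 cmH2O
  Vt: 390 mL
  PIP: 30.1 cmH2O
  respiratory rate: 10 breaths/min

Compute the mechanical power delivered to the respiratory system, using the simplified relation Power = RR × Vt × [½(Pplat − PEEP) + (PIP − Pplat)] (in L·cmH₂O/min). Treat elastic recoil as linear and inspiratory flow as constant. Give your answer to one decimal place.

Per-breath work = Vt × [½(Pplat−PEEP) + (PIP−Pplat)] = 0.390 × [0.5×11.3 + 11.8] = 0.390 × 17.45 = 6.806 L·cmH2O.
Power = 10 × 6.806 = 68.06 L·cmH2O/min.

68.1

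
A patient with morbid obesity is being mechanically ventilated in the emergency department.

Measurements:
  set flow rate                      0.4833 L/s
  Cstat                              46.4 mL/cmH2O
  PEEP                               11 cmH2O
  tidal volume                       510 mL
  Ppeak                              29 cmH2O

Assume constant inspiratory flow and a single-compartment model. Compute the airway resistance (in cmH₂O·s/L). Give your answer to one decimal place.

Equation of motion (constant flow): PIP = Vt/C + R·V̇ + PEEP.
R·V̇ = PIP − Vt/C − PEEP = 29 − 510/46.4 − 11 = 29 − 10.991 − 11 = 7.009 cmH2O.
R = 7.009 / 0.4833 = 14.502 cmH2O·s/L.

14.5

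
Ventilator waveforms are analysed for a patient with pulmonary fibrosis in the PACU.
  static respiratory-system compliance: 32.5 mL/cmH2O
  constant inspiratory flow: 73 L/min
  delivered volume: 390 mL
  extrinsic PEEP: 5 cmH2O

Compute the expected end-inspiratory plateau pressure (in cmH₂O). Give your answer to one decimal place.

Pplat = PEEP + Vt / Cstat = 5 + 390 / 32.5 = 5 + 12.0 = 17.0 cmH2O.

17.0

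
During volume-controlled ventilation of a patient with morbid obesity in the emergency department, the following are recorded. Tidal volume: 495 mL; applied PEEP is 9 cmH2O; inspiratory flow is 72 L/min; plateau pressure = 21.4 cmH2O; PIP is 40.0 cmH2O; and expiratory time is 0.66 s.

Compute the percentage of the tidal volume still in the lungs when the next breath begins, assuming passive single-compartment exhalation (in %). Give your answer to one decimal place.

Flow: 72 L/min ÷ 60 = 1.2 L/s.
R = (PIP − Pplat)/V̇ = (40.0 − 21.4) / 1.2 = 18.6/1.2 = 15.5 cmH2O·s/L.
C = Vt/(Pplat − PEEP) = 495.0 / (21.4 − 9) = 495.0/12.4 = 39.919 mL/cmH2O.
τ = R × C = 15.5 × 0.03992 L/cmH2O = 0.6188 s.
Fraction remaining at end-expiration = e^(−Te/τ) = e^(−0.66/0.6188) = 0.3442 → 34.42%.

34.4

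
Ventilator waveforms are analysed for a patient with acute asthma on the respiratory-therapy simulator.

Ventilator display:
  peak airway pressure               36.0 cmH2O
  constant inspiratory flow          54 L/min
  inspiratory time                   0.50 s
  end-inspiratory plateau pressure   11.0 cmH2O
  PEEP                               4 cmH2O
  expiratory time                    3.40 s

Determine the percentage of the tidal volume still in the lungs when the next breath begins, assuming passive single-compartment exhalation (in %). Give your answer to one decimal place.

Flow: 54 L/min ÷ 60 = 0.9 L/s.
Vt = flow × Ti = 0.9 L/s × 0.50 s × 1000 mL/L = 450.0 mL.
R = (PIP − Pplat)/V̇ = (36.0 − 11.0) / 0.9 = 25.0/0.9 = 27.778 cmH2O·s/L.
C = Vt/(Pplat − PEEP) = 450.0 / (11.0 − 4) = 450.0/7.0 = 64.286 mL/cmH2O.
τ = R × C = 27.778 × 0.06429 L/cmH2O = 1.786 s.
Fraction remaining at end-expiration = e^(−Te/τ) = e^(−3.40/1.786) = 0.149 → 14.9%.

14.9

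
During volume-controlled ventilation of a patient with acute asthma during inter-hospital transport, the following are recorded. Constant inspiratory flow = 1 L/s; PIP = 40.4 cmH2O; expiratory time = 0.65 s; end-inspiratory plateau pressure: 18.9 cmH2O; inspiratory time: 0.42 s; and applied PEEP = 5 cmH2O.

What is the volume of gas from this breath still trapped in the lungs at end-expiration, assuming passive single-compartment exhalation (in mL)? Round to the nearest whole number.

154

Vt = flow × Ti = 1 L/s × 0.42 s × 1000 mL/L = 420.0 mL.
R = (PIP − Pplat)/V̇ = (40.4 − 18.9) / 1 = 21.5/1 = 21.5 cmH2O·s/L.
C = Vt/(Pplat − PEEP) = 420.0 / (18.9 − 5) = 420.0/13.9 = 30.216 mL/cmH2O.
τ = R × C = 21.5 × 0.03022 L/cmH2O = 0.6497 s.
Fraction remaining = e^(−Te/τ) = e^(−0.65/0.6497) = 0.3677.
Trapped volume = 420.0 × 0.3677 = 154.43 mL.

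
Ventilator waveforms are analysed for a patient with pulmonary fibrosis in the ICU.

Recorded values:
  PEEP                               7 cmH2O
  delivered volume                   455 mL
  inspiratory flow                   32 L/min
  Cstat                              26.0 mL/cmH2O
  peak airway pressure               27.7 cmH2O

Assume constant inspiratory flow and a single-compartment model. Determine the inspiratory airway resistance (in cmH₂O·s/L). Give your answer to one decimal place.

Flow: 32 L/min ÷ 60 = 0.5333 L/s.
Equation of motion (constant flow): PIP = Vt/C + R·V̇ + PEEP.
R·V̇ = PIP − Vt/C − PEEP = 27.7 − 455/26.0 − 7 = 27.7 − 17.5 − 7 = 3.2 cmH2O.
R = 3.2 / 0.5333 = 6.0 cmH2O·s/L.

6.0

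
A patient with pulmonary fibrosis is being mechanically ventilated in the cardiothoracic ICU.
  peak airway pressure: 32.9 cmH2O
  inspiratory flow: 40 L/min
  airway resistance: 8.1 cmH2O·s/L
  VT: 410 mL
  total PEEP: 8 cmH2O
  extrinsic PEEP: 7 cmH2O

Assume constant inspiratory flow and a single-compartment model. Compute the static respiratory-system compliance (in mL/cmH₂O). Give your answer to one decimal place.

21.0

Flow: 40 L/min ÷ 60 = 0.6667 L/s.
Total PEEP = 8 cmH2O (set 7 + intrinsic 1); this is the baseline alveolar pressure.
Equation of motion (constant flow): PIP = Vt/C + R·V̇ + PEEP.
Vt/C = PIP − R·V̇ − PEEP = 32.9 − 8.1×0.6667 − 8 = 32.9 − 5.4 − 8 = 19.5 cmH2O.
C = Vt / 19.5 = 410 / 19.5 = 21.026 mL/cmH2O.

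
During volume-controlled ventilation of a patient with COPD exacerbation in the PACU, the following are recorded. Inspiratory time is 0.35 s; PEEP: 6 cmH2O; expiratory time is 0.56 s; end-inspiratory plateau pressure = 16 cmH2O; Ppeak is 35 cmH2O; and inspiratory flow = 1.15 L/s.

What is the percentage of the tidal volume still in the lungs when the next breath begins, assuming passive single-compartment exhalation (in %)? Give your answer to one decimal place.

Vt = flow × Ti = 1.15 L/s × 0.35 s × 1000 mL/L = 402.5 mL.
R = (PIP − Pplat)/V̇ = (35 − 16) / 1.15 = 19.0/1.15 = 16.522 cmH2O·s/L.
C = Vt/(Pplat − PEEP) = 402.5 / (16 − 6) = 402.5/10.0 = 40.25 mL/cmH2O.
τ = R × C = 16.522 × 0.04025 L/cmH2O = 0.665 s.
Fraction remaining at end-expiration = e^(−Te/τ) = e^(−0.56/0.665) = 0.4308 → 43.08%.

43.1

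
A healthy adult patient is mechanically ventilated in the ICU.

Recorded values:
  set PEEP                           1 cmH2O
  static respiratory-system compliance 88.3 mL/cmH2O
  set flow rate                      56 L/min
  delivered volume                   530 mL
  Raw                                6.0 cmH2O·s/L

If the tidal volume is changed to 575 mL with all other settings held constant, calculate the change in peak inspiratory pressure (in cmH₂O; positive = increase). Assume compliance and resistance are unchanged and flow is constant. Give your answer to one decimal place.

0.5

PIP = Vt/C + R·V̇ + PEEP (constant-flow equation of motion).
Only the elastic term changes: ΔPIP = ΔVt / C = (575 − 530) / 88.3 = 0.5096 cmH2O.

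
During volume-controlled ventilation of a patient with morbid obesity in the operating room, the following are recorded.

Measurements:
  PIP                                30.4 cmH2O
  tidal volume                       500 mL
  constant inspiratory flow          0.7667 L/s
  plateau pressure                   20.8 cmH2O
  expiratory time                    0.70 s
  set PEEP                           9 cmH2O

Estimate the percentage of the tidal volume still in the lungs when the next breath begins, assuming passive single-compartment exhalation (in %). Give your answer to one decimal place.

26.7

R = (PIP − Pplat)/V̇ = (30.4 − 20.8) / 0.7667 = 9.6/0.7667 = 12.521 cmH2O·s/L.
C = Vt/(Pplat − PEEP) = 500.0 / (20.8 − 9) = 500.0/11.8 = 42.373 mL/cmH2O.
τ = R × C = 12.521 × 0.04237 L/cmH2O = 0.5305 s.
Fraction remaining at end-expiration = e^(−Te/τ) = e^(−0.70/0.5305) = 0.2673 → 26.73%.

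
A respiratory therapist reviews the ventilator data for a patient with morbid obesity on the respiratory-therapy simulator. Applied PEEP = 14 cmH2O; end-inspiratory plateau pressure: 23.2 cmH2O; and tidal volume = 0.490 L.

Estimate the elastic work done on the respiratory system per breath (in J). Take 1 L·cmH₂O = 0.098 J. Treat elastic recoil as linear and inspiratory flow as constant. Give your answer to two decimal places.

Elastic work ≈ ½ × (Pplat − PEEP) × Vt = 0.5 × (23.2 − 14) × 0.490 L = 0.5 × 9.2 × 0.490 = 2.254 L·cmH2O.
× 0.098 J/(L·cmH2O) → 0.2209 J.

0.22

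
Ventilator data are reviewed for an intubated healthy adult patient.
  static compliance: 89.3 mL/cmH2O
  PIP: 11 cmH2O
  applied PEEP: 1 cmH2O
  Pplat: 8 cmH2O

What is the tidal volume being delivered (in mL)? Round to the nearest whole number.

Vt = Cstat × (Pplat − PEEP) = 89.3 × (8 − 1) = 89.3 × 7.0 = 625.1 mL.

625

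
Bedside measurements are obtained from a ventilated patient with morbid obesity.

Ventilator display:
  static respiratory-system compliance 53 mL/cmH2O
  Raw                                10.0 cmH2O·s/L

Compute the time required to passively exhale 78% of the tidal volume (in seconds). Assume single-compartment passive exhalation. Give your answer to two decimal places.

0.80

τ = R × C = 10.0 × 53 mL/cmH2O = 10.0 × 0.053 L/cmH2O = 0.53 s.
Exhaled fraction f = 1 − e^(−t/τ) → t = −τ·ln(1 − f) = −0.53·ln(0.22) = 0.8025 s.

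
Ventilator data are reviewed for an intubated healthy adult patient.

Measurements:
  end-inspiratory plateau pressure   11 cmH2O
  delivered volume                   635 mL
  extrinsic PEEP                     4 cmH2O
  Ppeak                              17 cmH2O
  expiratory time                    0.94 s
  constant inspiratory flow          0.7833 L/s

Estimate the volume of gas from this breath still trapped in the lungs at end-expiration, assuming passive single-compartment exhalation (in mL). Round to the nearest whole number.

R = (PIP − Pplat)/V̇ = (17 − 11) / 0.7833 = 6.0/0.7833 = 7.66 cmH2O·s/L.
C = Vt/(Pplat − PEEP) = 635.0 / (11 − 4) = 635.0/7.0 = 90.714 mL/cmH2O.
τ = R × C = 7.66 × 0.09071 L/cmH2O = 0.6948 s.
Fraction remaining = e^(−Te/τ) = e^(−0.94/0.6948) = 0.2585.
Trapped volume = 635.0 × 0.2585 = 164.15 mL.

164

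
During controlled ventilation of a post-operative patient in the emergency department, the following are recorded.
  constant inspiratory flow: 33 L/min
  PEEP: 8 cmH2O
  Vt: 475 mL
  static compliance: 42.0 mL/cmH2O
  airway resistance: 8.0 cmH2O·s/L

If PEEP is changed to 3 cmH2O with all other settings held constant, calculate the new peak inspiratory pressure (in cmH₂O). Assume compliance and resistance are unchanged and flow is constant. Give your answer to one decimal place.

Flow: 33 L/min ÷ 60 = 0.55 L/s.
PIP = Vt/C + R·V̇ + PEEP (constant-flow equation of motion).
Only the baseline term changes: ΔPIP = ΔPEEP = 3 − 8 = -5.0 cmH2O.
Original PIP = 475/42.0 + 8.0×0.55 + 8 = 23.71 cmH2O; new PIP = 23.71 + (-5.0) = 18.71 cmH2O.

18.7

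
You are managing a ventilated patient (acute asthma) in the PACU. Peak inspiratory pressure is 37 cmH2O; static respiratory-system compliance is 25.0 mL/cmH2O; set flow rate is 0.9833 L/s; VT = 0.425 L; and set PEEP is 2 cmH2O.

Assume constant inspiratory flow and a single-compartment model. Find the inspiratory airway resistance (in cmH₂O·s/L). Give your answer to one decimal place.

18.3

Equation of motion (constant flow): PIP = Vt/C + R·V̇ + PEEP.
R·V̇ = PIP − Vt/C − PEEP = 37 − 425/25.0 − 2 = 37 − 17.0 − 2 = 18.0 cmH2O.
R = 18.0 / 0.9833 = 18.306 cmH2O·s/L.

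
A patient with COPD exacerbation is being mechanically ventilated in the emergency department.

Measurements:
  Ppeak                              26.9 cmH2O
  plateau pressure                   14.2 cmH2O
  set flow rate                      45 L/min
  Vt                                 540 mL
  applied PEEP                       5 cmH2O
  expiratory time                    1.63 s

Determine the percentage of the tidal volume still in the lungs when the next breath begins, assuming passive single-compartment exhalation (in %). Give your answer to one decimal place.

Flow: 45 L/min ÷ 60 = 0.75 L/s.
R = (PIP − Pplat)/V̇ = (26.9 − 14.2) / 0.75 = 12.7/0.75 = 16.933 cmH2O·s/L.
C = Vt/(Pplat − PEEP) = 540.0 / (14.2 − 5) = 540.0/9.2 = 58.696 mL/cmH2O.
τ = R × C = 16.933 × 0.0587 L/cmH2O = 0.994 s.
Fraction remaining at end-expiration = e^(−Te/τ) = e^(−1.63/0.994) = 0.194 → 19.4%.

19.4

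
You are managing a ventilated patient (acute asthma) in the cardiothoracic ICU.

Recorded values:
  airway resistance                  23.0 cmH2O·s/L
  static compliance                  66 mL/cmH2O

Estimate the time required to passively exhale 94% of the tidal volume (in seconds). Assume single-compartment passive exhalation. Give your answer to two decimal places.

4.27

τ = R × C = 23.0 × 66 mL/cmH2O = 23.0 × 0.066 L/cmH2O = 1.518 s.
Exhaled fraction f = 1 − e^(−t/τ) → t = −τ·ln(1 − f) = −1.518·ln(0.06) = 4.271 s.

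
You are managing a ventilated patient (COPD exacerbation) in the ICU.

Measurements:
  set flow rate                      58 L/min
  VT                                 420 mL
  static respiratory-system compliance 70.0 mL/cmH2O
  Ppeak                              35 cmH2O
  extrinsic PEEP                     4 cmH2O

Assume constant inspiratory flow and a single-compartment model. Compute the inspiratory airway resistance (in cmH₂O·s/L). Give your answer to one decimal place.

Flow: 58 L/min ÷ 60 = 0.9667 L/s.
Equation of motion (constant flow): PIP = Vt/C + R·V̇ + PEEP.
R·V̇ = PIP − Vt/C − PEEP = 35 − 420/70.0 − 4 = 35 − 6.0 − 4 = 25.0 cmH2O.
R = 25.0 / 0.9667 = 25.861 cmH2O·s/L.

25.9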